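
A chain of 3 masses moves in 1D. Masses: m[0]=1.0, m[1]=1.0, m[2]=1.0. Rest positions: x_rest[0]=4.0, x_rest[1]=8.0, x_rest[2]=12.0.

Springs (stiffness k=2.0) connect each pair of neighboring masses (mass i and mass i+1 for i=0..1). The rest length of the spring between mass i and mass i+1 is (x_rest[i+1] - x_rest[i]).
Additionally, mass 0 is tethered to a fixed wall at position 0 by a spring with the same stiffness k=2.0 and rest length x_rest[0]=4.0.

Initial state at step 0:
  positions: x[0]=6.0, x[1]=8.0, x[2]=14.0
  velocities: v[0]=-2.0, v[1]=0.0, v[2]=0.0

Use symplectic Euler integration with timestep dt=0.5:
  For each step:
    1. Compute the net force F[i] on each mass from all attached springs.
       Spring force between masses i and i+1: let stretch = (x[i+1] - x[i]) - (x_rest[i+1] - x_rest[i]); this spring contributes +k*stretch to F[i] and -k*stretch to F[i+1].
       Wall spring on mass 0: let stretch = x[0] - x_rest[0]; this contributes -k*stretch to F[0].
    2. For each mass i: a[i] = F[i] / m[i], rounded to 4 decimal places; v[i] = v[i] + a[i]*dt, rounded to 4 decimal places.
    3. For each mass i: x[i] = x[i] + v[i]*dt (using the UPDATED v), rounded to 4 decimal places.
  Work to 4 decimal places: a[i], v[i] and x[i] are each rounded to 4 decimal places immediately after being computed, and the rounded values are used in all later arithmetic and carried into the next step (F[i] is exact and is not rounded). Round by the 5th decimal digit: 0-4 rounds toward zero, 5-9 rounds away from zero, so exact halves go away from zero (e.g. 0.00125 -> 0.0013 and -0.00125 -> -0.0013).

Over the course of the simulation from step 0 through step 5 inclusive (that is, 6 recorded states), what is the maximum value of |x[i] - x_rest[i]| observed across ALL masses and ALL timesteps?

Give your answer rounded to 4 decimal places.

Step 0: x=[6.0000 8.0000 14.0000] v=[-2.0000 0.0000 0.0000]
Step 1: x=[3.0000 10.0000 13.0000] v=[-6.0000 4.0000 -2.0000]
Step 2: x=[2.0000 10.0000 12.5000] v=[-2.0000 0.0000 -1.0000]
Step 3: x=[4.0000 7.2500 12.7500] v=[4.0000 -5.5000 0.5000]
Step 4: x=[5.6250 5.6250 12.2500] v=[3.2500 -3.2500 -1.0000]
Step 5: x=[4.4375 7.3125 10.4375] v=[-2.3750 3.3750 -3.6250]
Max displacement = 2.3750

Answer: 2.3750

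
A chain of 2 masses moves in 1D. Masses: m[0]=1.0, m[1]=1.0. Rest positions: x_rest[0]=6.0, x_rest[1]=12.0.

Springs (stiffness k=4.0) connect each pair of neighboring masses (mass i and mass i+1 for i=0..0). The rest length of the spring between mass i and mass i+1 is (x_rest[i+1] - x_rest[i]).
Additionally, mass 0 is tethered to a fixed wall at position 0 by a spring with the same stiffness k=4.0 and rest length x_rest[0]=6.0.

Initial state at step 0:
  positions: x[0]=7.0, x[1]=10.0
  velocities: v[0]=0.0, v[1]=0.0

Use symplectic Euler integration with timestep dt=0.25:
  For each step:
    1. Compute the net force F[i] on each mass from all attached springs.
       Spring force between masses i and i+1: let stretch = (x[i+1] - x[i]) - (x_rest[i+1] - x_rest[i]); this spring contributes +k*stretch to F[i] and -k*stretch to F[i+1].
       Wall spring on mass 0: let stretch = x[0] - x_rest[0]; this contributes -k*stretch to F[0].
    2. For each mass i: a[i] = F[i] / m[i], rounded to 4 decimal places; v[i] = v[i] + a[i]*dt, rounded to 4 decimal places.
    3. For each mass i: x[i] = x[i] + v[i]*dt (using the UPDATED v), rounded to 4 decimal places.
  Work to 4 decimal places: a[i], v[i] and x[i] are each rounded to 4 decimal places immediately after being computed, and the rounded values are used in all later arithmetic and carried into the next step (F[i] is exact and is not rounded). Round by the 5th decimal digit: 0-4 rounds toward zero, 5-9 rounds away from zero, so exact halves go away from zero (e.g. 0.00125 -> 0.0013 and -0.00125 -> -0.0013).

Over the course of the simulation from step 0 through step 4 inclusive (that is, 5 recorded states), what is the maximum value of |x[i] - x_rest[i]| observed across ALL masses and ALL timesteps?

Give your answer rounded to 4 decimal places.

Answer: 2.0156

Derivation:
Step 0: x=[7.0000 10.0000] v=[0.0000 0.0000]
Step 1: x=[6.0000 10.7500] v=[-4.0000 3.0000]
Step 2: x=[4.6875 11.8125] v=[-5.2500 4.2500]
Step 3: x=[3.9844 12.5938] v=[-2.8125 3.1250]
Step 4: x=[4.4375 12.7227] v=[1.8125 0.5156]
Max displacement = 2.0156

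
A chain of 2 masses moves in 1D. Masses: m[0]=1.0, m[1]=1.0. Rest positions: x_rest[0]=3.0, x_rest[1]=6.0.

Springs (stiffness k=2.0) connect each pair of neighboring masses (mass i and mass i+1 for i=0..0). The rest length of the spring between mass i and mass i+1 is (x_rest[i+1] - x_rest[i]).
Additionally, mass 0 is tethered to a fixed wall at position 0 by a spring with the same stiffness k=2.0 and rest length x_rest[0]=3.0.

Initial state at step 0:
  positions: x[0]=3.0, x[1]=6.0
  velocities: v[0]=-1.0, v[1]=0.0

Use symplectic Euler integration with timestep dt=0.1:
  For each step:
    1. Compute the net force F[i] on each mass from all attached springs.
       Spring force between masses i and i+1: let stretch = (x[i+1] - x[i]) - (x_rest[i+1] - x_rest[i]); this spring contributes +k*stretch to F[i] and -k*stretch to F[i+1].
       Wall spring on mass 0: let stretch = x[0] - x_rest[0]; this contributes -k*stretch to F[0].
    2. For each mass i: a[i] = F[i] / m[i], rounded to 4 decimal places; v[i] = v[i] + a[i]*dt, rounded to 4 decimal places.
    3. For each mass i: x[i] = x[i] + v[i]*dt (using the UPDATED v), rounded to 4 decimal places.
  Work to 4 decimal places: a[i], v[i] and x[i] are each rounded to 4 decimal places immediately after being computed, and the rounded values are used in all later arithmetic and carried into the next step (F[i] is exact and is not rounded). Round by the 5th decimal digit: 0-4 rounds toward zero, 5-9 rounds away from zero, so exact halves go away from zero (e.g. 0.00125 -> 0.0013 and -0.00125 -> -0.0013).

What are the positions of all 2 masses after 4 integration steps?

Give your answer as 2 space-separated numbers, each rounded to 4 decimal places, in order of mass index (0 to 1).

Answer: 2.6388 5.9807

Derivation:
Step 0: x=[3.0000 6.0000] v=[-1.0000 0.0000]
Step 1: x=[2.9000 6.0000] v=[-1.0000 0.0000]
Step 2: x=[2.8040 5.9980] v=[-0.9600 -0.0200]
Step 3: x=[2.7158 5.9921] v=[-0.8820 -0.0588]
Step 4: x=[2.6388 5.9807] v=[-0.7699 -0.1141]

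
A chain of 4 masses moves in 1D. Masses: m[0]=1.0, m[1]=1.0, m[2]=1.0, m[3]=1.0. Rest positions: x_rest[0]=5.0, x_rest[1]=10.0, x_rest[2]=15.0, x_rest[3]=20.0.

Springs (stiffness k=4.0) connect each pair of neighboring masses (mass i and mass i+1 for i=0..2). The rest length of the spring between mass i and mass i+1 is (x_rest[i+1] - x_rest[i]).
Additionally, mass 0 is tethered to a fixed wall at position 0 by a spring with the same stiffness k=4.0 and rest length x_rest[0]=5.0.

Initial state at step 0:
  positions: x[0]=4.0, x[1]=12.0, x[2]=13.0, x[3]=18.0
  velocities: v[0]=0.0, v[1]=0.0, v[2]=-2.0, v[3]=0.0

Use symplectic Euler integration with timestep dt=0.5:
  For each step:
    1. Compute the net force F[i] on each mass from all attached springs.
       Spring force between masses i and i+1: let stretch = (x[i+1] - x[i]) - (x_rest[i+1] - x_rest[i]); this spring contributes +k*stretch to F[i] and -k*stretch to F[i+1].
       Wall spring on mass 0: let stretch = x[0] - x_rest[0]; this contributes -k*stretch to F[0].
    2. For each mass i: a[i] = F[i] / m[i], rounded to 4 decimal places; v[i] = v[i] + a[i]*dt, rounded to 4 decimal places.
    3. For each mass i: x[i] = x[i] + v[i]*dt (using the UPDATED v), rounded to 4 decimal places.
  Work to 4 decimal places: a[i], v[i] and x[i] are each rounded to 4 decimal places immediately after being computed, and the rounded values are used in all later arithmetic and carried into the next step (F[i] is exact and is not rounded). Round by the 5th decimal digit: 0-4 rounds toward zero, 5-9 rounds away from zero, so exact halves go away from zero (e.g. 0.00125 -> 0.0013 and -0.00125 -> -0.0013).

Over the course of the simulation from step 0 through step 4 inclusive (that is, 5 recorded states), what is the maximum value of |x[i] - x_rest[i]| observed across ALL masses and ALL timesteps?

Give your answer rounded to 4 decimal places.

Step 0: x=[4.0000 12.0000 13.0000 18.0000] v=[0.0000 0.0000 -2.0000 0.0000]
Step 1: x=[8.0000 5.0000 16.0000 18.0000] v=[8.0000 -14.0000 6.0000 0.0000]
Step 2: x=[1.0000 12.0000 10.0000 21.0000] v=[-14.0000 14.0000 -12.0000 6.0000]
Step 3: x=[4.0000 6.0000 17.0000 18.0000] v=[6.0000 -12.0000 14.0000 -6.0000]
Step 4: x=[5.0000 9.0000 14.0000 19.0000] v=[2.0000 6.0000 -6.0000 2.0000]
Max displacement = 5.0000

Answer: 5.0000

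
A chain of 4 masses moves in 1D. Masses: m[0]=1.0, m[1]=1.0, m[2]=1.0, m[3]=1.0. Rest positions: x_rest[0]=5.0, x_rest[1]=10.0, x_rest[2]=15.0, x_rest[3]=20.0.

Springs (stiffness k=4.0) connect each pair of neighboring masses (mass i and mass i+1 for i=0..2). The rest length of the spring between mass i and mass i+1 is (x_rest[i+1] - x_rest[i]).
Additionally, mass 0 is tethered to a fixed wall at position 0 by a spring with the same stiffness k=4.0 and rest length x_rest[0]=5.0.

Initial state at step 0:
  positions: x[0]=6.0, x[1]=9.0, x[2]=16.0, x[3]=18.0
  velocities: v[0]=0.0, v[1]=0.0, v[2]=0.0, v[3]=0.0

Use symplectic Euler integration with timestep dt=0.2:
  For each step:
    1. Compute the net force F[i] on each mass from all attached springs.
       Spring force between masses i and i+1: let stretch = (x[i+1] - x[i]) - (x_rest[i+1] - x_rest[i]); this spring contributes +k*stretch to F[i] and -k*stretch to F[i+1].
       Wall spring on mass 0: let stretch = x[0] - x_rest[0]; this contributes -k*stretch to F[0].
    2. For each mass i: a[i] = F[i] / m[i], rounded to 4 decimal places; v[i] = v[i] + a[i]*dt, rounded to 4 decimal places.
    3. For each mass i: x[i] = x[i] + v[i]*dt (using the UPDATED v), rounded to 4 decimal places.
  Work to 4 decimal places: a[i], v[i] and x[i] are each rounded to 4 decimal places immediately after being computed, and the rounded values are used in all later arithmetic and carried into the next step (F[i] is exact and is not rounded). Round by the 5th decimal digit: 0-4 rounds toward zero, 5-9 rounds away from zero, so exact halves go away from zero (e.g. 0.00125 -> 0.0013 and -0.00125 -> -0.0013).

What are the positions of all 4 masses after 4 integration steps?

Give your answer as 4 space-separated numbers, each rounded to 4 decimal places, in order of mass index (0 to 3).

Step 0: x=[6.0000 9.0000 16.0000 18.0000] v=[0.0000 0.0000 0.0000 0.0000]
Step 1: x=[5.5200 9.6400 15.2000 18.4800] v=[-2.4000 3.2000 -4.0000 2.4000]
Step 2: x=[4.8160 10.5104 14.0352 19.2352] v=[-3.5200 4.3520 -5.8240 3.7760]
Step 3: x=[4.2525 11.0337 13.1384 19.9584] v=[-2.8173 2.6163 -4.4838 3.6160]
Step 4: x=[4.0936 10.8087 12.9961 20.3904] v=[-0.7943 -1.1249 -0.7116 2.1600]

Answer: 4.0936 10.8087 12.9961 20.3904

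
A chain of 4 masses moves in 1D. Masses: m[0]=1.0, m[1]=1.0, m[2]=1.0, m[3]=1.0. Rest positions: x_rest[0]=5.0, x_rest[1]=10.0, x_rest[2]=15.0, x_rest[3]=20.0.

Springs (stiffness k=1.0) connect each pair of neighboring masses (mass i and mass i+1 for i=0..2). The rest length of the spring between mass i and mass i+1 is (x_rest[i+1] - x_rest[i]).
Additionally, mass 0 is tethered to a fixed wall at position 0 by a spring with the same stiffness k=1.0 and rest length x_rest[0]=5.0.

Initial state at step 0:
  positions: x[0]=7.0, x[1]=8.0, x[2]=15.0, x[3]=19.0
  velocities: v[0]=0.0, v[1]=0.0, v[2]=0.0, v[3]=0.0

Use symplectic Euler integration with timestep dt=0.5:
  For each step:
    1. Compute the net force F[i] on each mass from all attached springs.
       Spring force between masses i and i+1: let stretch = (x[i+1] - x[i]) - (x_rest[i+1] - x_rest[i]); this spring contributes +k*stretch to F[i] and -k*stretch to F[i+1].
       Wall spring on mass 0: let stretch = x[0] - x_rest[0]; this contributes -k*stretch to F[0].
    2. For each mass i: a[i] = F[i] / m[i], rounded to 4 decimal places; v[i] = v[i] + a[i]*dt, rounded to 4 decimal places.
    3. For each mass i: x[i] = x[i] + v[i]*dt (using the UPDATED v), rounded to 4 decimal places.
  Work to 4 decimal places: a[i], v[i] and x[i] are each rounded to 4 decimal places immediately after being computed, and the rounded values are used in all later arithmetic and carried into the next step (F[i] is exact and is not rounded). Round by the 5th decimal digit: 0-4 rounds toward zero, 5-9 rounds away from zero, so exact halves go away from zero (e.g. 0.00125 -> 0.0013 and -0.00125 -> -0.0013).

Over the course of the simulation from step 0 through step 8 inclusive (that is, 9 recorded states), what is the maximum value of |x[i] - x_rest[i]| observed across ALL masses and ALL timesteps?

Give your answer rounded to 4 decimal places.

Answer: 2.4413

Derivation:
Step 0: x=[7.0000 8.0000 15.0000 19.0000] v=[0.0000 0.0000 0.0000 0.0000]
Step 1: x=[5.5000 9.5000 14.2500 19.2500] v=[-3.0000 3.0000 -1.5000 0.5000]
Step 2: x=[3.6250 11.1875 13.5625 19.5000] v=[-3.7500 3.3750 -1.3750 0.5000]
Step 3: x=[2.7344 11.5782 13.7657 19.5157] v=[-1.7813 0.7813 0.4063 0.0313]
Step 4: x=[3.3711 10.3048 14.8595 19.3439] v=[1.2734 -2.5469 2.1876 -0.3437]
Step 5: x=[4.8985 8.4366 15.9358 19.3010] v=[3.0547 -3.7364 2.1525 -0.0859]
Step 6: x=[6.0858 7.5587 15.9786 19.6668] v=[2.3745 -1.7559 0.0855 0.7315]
Step 7: x=[6.1199 8.4175 14.8384 20.3605] v=[0.0681 1.7176 -2.2804 1.3874]
Step 8: x=[5.1984 10.3072 13.4735 20.9237] v=[-1.8431 3.7793 -2.7298 1.1264]
Max displacement = 2.4413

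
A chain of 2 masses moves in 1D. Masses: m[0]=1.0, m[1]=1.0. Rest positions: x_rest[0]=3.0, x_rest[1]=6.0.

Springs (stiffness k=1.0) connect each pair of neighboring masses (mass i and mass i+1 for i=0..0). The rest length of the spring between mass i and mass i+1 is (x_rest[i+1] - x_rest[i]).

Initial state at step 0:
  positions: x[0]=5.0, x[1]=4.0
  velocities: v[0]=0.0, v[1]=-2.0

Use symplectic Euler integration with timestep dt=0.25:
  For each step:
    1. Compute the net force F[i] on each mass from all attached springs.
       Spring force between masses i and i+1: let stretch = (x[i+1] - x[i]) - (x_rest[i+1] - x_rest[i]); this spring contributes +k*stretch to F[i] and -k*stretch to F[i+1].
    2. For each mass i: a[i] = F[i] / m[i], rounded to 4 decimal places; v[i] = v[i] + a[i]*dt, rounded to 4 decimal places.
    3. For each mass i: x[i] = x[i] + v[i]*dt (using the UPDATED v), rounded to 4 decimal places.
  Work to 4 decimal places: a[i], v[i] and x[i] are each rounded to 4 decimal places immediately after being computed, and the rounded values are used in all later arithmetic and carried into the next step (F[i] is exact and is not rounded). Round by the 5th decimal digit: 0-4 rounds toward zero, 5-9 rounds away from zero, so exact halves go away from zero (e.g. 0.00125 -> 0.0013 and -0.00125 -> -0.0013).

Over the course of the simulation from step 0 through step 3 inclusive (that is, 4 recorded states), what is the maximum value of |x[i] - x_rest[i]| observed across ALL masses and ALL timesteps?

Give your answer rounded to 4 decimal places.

Answer: 2.2500

Derivation:
Step 0: x=[5.0000 4.0000] v=[0.0000 -2.0000]
Step 1: x=[4.7500 3.7500] v=[-1.0000 -1.0000]
Step 2: x=[4.2500 3.7500] v=[-2.0000 0.0000]
Step 3: x=[3.5313 3.9688] v=[-2.8750 0.8750]
Max displacement = 2.2500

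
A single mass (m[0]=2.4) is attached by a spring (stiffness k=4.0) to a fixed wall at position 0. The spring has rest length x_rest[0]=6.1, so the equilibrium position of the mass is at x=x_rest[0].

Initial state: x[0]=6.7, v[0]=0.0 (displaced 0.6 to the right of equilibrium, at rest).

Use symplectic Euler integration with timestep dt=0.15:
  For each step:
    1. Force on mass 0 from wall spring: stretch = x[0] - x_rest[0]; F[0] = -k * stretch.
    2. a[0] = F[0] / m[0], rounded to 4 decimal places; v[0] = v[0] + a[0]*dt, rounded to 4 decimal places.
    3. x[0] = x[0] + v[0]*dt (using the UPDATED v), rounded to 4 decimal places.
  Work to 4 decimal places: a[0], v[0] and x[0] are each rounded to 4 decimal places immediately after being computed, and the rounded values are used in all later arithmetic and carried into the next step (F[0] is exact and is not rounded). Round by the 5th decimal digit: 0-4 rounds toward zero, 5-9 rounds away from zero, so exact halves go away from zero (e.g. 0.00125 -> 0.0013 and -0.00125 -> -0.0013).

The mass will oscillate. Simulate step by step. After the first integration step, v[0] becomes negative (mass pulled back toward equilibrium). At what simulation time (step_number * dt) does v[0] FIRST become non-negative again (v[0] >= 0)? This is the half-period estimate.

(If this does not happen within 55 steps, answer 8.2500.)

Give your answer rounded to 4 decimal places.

Answer: 2.5500

Derivation:
Step 0: x=[6.7000] v=[0.0000]
Step 1: x=[6.6775] v=[-0.1500]
Step 2: x=[6.6333] v=[-0.2944]
Step 3: x=[6.5691] v=[-0.4277]
Step 4: x=[6.4874] v=[-0.5450]
Step 5: x=[6.3911] v=[-0.6419]
Step 6: x=[6.2839] v=[-0.7147]
Step 7: x=[6.1698] v=[-0.7607]
Step 8: x=[6.0531] v=[-0.7781]
Step 9: x=[5.9381] v=[-0.7664]
Step 10: x=[5.8292] v=[-0.7259]
Step 11: x=[5.7305] v=[-0.6582]
Step 12: x=[5.6456] v=[-0.5658]
Step 13: x=[5.5778] v=[-0.4522]
Step 14: x=[5.5295] v=[-0.3217]
Step 15: x=[5.5026] v=[-0.1791]
Step 16: x=[5.4981] v=[-0.0297]
Step 17: x=[5.5162] v=[0.1208]
First v>=0 after going negative at step 17, time=2.5500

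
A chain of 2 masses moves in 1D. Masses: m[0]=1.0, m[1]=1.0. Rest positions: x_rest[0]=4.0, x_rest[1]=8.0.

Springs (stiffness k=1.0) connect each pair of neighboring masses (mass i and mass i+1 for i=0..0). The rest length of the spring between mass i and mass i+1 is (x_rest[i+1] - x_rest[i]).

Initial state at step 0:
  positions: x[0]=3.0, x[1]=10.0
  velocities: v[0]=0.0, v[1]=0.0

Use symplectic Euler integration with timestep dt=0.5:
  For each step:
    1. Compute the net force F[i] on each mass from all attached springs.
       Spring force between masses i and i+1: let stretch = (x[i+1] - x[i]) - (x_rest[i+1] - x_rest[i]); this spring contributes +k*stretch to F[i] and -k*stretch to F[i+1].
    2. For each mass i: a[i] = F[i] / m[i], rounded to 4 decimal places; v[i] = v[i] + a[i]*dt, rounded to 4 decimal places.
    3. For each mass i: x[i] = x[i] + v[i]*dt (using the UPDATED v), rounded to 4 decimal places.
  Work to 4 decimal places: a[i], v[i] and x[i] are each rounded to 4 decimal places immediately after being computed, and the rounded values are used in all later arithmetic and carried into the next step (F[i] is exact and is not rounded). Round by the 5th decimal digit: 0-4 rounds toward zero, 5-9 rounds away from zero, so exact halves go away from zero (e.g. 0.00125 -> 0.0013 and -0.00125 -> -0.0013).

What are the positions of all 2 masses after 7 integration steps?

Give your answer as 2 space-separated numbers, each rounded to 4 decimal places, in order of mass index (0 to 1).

Step 0: x=[3.0000 10.0000] v=[0.0000 0.0000]
Step 1: x=[3.7500 9.2500] v=[1.5000 -1.5000]
Step 2: x=[4.8750 8.1250] v=[2.2500 -2.2500]
Step 3: x=[5.8125 7.1875] v=[1.8750 -1.8750]
Step 4: x=[6.0938 6.9063] v=[0.5625 -0.5625]
Step 5: x=[5.5782 7.4220] v=[-1.0313 1.0313]
Step 6: x=[4.5235 8.4767] v=[-2.1094 2.1094]
Step 7: x=[3.4571 9.5431] v=[-2.1328 2.1328]

Answer: 3.4571 9.5431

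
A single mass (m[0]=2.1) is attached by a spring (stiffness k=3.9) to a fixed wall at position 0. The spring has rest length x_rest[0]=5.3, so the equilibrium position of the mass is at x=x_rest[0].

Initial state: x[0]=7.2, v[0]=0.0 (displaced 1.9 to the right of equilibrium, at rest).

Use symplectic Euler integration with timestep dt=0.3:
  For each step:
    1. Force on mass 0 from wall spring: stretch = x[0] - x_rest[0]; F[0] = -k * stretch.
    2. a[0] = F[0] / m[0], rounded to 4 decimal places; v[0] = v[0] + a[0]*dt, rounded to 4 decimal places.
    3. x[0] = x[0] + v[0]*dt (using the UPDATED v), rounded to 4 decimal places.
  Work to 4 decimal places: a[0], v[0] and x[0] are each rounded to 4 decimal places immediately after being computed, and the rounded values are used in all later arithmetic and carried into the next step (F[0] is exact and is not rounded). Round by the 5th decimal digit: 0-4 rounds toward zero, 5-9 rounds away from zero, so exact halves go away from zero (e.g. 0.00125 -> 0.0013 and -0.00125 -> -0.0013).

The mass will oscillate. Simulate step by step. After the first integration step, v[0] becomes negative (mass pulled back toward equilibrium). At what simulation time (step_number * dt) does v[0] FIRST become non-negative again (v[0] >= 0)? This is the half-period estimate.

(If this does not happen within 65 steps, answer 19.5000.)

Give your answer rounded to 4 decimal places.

Step 0: x=[7.2000] v=[0.0000]
Step 1: x=[6.8824] v=[-1.0586]
Step 2: x=[6.3003] v=[-1.9402]
Step 3: x=[5.5511] v=[-2.4975]
Step 4: x=[4.7599] v=[-2.6374]
Step 5: x=[4.0590] v=[-2.3365]
Step 6: x=[3.5655] v=[-1.6451]
Step 7: x=[3.3619] v=[-0.6787]
Step 8: x=[3.4822] v=[0.4011]
First v>=0 after going negative at step 8, time=2.4000

Answer: 2.4000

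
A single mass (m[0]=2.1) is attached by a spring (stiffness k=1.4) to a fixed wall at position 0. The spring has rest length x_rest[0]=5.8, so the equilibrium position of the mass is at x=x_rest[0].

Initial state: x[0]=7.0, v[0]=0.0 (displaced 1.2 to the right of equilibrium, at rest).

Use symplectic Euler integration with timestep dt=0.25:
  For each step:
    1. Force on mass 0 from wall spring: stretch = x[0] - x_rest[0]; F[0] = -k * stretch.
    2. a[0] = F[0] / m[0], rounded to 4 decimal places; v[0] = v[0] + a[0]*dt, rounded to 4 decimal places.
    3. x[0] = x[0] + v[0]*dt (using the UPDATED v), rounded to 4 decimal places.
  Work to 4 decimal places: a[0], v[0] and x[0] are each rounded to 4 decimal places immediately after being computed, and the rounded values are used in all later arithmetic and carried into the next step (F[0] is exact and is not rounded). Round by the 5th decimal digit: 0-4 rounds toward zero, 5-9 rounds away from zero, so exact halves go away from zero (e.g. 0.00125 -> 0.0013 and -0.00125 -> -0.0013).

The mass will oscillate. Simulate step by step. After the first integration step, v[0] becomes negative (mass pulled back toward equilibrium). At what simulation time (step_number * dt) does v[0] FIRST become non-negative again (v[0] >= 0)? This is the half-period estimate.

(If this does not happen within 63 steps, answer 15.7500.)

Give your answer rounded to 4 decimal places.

Answer: 4.0000

Derivation:
Step 0: x=[7.0000] v=[0.0000]
Step 1: x=[6.9500] v=[-0.2000]
Step 2: x=[6.8521] v=[-0.3917]
Step 3: x=[6.7103] v=[-0.5671]
Step 4: x=[6.5306] v=[-0.7188]
Step 5: x=[6.3205] v=[-0.8406]
Step 6: x=[6.0887] v=[-0.9274]
Step 7: x=[5.8448] v=[-0.9755]
Step 8: x=[5.5991] v=[-0.9830]
Step 9: x=[5.3617] v=[-0.9495]
Step 10: x=[5.1426] v=[-0.8765]
Step 11: x=[4.9509] v=[-0.7669]
Step 12: x=[4.7946] v=[-0.6254]
Step 13: x=[4.6802] v=[-0.4578]
Step 14: x=[4.6124] v=[-0.2712]
Step 15: x=[4.5941] v=[-0.0733]
Step 16: x=[4.6260] v=[0.1277]
First v>=0 after going negative at step 16, time=4.0000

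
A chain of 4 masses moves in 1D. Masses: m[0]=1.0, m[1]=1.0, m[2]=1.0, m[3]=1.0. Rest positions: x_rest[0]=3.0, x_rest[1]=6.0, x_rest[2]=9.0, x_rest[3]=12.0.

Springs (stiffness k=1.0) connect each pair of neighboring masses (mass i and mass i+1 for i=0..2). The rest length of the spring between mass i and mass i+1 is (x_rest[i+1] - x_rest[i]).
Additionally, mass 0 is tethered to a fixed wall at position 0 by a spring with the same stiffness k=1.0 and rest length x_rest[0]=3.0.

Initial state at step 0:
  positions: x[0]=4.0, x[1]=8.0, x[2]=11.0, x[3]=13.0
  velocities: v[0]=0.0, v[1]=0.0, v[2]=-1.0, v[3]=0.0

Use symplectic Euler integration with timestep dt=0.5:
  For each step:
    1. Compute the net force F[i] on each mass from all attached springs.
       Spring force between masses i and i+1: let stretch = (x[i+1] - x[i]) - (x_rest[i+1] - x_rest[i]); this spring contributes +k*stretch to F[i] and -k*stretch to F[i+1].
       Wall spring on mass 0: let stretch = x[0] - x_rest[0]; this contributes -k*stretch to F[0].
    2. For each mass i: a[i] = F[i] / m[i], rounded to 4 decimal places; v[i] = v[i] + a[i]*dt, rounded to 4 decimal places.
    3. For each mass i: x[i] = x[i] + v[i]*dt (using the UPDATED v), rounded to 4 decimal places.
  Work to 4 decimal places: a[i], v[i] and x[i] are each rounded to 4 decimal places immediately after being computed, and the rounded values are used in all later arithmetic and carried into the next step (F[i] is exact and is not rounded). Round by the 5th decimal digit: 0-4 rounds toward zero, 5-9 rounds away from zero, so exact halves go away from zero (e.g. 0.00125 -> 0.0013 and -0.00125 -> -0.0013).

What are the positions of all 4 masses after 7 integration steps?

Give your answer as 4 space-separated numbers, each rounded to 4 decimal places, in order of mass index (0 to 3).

Answer: 1.6650 5.4012 8.9148 11.7125

Derivation:
Step 0: x=[4.0000 8.0000 11.0000 13.0000] v=[0.0000 0.0000 -1.0000 0.0000]
Step 1: x=[4.0000 7.7500 10.2500 13.2500] v=[0.0000 -0.5000 -1.5000 0.5000]
Step 2: x=[3.9375 7.1875 9.6250 13.5000] v=[-0.1250 -1.1250 -1.2500 0.5000]
Step 3: x=[3.7031 6.4219 9.3594 13.5313] v=[-0.4688 -1.5313 -0.5313 0.0625]
Step 4: x=[3.2226 5.7109 9.4024 13.2696] v=[-0.9610 -1.4220 0.0859 -0.5235]
Step 5: x=[2.5585 5.3007 9.4893 12.7911] v=[-1.3282 -0.8204 0.1738 -0.9571]
Step 6: x=[1.9403 5.2521 9.3545 12.2371] v=[-1.2364 -0.0972 -0.2696 -1.1080]
Step 7: x=[1.6650 5.4012 8.9148 11.7125] v=[-0.5507 0.2981 -0.8795 -1.0493]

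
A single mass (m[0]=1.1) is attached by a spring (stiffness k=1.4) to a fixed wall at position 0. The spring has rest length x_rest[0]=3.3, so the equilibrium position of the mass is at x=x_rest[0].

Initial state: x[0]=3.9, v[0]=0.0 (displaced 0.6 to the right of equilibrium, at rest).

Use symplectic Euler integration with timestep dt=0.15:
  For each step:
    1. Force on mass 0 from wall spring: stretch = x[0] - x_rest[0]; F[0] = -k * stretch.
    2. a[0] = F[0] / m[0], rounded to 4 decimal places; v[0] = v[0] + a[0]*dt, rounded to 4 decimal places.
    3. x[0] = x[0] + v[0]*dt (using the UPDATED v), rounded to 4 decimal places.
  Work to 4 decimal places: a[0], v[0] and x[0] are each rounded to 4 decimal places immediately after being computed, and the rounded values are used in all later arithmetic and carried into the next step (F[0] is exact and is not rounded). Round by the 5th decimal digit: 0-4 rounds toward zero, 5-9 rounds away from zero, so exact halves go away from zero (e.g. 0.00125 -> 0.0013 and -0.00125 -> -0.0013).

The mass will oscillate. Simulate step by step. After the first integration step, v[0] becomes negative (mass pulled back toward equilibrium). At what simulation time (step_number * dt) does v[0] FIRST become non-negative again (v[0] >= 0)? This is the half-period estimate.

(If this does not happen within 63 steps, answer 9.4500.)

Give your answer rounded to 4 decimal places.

Step 0: x=[3.9000] v=[0.0000]
Step 1: x=[3.8828] v=[-0.1145]
Step 2: x=[3.8489] v=[-0.2258]
Step 3: x=[3.7993] v=[-0.3306]
Step 4: x=[3.7354] v=[-0.4259]
Step 5: x=[3.6591] v=[-0.5090]
Step 6: x=[3.5725] v=[-0.5776]
Step 7: x=[3.4781] v=[-0.6296]
Step 8: x=[3.3786] v=[-0.6636]
Step 9: x=[3.2768] v=[-0.6786]
Step 10: x=[3.1757] v=[-0.6742]
Step 11: x=[3.0781] v=[-0.6505]
Step 12: x=[2.9869] v=[-0.6081]
Step 13: x=[2.9047] v=[-0.5483]
Step 14: x=[2.8338] v=[-0.4728]
Step 15: x=[2.7762] v=[-0.3838]
Step 16: x=[2.7336] v=[-0.2838]
Step 17: x=[2.7072] v=[-0.1757]
Step 18: x=[2.6978] v=[-0.0625]
Step 19: x=[2.7057] v=[0.0525]
First v>=0 after going negative at step 19, time=2.8500

Answer: 2.8500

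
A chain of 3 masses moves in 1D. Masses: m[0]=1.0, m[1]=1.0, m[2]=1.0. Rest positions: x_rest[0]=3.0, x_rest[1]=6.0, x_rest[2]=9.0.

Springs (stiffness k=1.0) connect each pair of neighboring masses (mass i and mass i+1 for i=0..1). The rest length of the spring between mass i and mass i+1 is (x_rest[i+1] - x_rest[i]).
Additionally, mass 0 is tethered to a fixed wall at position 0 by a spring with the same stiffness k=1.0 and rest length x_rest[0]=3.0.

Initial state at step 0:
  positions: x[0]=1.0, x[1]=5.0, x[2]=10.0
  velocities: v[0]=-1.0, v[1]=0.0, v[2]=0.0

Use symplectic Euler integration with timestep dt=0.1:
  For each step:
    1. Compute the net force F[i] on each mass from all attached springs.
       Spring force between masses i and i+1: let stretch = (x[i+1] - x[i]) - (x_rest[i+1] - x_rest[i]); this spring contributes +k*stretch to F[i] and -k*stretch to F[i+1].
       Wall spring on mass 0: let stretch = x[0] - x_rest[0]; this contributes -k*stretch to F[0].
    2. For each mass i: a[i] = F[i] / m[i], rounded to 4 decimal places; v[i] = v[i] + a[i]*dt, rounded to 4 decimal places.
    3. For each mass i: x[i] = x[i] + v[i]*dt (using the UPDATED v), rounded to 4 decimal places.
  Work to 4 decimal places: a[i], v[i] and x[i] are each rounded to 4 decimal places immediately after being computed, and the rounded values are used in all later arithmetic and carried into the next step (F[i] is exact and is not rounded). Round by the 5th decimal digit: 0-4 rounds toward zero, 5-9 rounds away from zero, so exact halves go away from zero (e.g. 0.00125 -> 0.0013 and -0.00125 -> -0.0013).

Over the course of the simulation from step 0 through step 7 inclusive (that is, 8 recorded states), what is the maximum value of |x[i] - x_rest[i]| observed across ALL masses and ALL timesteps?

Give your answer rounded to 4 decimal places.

Answer: 2.1145

Derivation:
Step 0: x=[1.0000 5.0000 10.0000] v=[-1.0000 0.0000 0.0000]
Step 1: x=[0.9300 5.0100 9.9800] v=[-0.7000 0.1000 -0.2000]
Step 2: x=[0.8915 5.0289 9.9403] v=[-0.3850 0.1890 -0.3970]
Step 3: x=[0.8855 5.0555 9.8815] v=[-0.0604 0.2664 -0.5881]
Step 4: x=[0.9123 5.0887 9.8044] v=[0.2681 0.3320 -0.7707]
Step 5: x=[0.9718 5.1273 9.7102] v=[0.5945 0.3859 -0.9423]
Step 6: x=[1.0631 5.1702 9.6001] v=[0.9129 0.4286 -1.1006]
Step 7: x=[1.1848 5.2163 9.4757] v=[1.2173 0.4609 -1.2436]
Max displacement = 2.1145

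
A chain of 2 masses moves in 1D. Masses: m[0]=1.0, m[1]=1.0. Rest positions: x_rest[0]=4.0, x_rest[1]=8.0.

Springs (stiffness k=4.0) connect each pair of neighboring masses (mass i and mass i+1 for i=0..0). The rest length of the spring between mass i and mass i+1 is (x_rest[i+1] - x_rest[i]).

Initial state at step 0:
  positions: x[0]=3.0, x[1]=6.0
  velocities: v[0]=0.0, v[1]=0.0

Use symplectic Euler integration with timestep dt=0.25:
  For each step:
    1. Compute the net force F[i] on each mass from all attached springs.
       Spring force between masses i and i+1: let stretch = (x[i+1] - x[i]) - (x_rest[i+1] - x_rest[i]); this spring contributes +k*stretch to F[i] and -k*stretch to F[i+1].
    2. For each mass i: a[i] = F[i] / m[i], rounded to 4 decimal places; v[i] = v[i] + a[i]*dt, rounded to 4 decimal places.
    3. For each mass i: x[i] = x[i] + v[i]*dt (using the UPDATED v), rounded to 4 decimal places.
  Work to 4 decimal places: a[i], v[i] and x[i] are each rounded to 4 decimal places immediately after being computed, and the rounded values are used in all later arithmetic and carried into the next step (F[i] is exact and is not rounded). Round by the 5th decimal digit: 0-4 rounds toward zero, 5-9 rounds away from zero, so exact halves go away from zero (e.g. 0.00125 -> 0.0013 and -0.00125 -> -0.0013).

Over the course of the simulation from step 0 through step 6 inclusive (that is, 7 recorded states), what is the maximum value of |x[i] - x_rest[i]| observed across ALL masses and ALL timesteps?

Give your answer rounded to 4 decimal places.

Step 0: x=[3.0000 6.0000] v=[0.0000 0.0000]
Step 1: x=[2.7500 6.2500] v=[-1.0000 1.0000]
Step 2: x=[2.3750 6.6250] v=[-1.5000 1.5000]
Step 3: x=[2.0625 6.9375] v=[-1.2500 1.2500]
Step 4: x=[1.9688 7.0313] v=[-0.3750 0.3750]
Step 5: x=[2.1407 6.8594] v=[0.6875 -0.6875]
Step 6: x=[2.4923 6.5079] v=[1.4062 -1.4062]
Max displacement = 2.0312

Answer: 2.0312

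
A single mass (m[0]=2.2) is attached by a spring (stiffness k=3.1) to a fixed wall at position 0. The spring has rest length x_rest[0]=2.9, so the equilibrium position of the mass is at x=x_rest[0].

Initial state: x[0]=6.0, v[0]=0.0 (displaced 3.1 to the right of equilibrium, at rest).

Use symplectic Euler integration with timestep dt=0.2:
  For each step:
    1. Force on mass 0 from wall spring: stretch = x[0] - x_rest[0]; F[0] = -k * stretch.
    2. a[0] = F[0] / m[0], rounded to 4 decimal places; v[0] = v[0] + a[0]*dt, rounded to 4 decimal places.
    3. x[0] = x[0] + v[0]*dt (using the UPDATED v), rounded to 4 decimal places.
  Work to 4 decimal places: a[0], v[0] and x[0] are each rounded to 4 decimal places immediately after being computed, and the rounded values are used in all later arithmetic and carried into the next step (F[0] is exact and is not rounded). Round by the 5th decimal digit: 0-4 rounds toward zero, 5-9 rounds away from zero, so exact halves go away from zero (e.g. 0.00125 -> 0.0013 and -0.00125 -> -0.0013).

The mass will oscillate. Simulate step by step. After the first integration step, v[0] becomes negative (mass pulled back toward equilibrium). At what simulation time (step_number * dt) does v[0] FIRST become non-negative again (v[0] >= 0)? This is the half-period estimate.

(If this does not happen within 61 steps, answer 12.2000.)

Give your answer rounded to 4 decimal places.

Step 0: x=[6.0000] v=[0.0000]
Step 1: x=[5.8253] v=[-0.8736]
Step 2: x=[5.4857] v=[-1.6980]
Step 3: x=[5.0004] v=[-2.4267]
Step 4: x=[4.3967] v=[-3.0186]
Step 5: x=[3.7086] v=[-3.4404]
Step 6: x=[2.9749] v=[-3.6683]
Step 7: x=[2.2370] v=[-3.6894]
Step 8: x=[1.5365] v=[-3.5026]
Step 9: x=[0.9128] v=[-3.1183]
Step 10: x=[0.4011] v=[-2.5583]
Step 11: x=[0.0303] v=[-1.8541]
Step 12: x=[-0.1788] v=[-1.0454]
Step 13: x=[-0.2143] v=[-0.1777]
Step 14: x=[-0.0743] v=[0.7000]
First v>=0 after going negative at step 14, time=2.8000

Answer: 2.8000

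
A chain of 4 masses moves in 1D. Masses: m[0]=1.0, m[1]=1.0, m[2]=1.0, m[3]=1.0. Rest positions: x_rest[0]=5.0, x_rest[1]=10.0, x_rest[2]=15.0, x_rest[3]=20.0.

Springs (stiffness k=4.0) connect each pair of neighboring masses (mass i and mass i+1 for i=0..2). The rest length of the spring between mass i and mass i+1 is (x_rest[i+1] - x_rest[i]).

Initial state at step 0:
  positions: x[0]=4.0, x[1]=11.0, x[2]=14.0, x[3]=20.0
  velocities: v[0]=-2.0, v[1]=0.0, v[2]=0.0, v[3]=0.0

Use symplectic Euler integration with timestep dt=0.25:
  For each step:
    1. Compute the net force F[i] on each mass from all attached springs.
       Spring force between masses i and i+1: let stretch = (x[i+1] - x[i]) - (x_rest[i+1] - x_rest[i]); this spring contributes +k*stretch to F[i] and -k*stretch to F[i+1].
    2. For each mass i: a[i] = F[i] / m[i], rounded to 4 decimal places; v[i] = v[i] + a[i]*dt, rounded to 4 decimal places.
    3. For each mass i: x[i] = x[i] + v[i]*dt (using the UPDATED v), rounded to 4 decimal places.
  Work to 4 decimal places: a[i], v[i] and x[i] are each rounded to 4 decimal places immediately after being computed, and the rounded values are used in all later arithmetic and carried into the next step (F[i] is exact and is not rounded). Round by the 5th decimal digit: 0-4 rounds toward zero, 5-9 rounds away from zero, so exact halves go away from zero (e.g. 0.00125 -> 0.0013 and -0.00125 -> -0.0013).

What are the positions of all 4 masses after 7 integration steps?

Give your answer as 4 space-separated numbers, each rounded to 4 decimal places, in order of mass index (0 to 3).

Answer: 3.3953 9.5496 13.1927 19.3625

Derivation:
Step 0: x=[4.0000 11.0000 14.0000 20.0000] v=[-2.0000 0.0000 0.0000 0.0000]
Step 1: x=[4.0000 10.0000 14.7500 19.7500] v=[0.0000 -4.0000 3.0000 -1.0000]
Step 2: x=[4.2500 8.6875 15.5625 19.5000] v=[1.0000 -5.2500 3.2500 -1.0000]
Step 3: x=[4.3594 7.9844 15.6406 19.5156] v=[0.4375 -2.8125 0.3125 0.0625]
Step 4: x=[4.1250 8.2891 14.7734 19.8125] v=[-0.9375 1.2187 -3.4687 1.1875]
Step 5: x=[3.6817 9.1738 13.5449 20.0996] v=[-1.7734 3.5389 -4.9139 1.1484]
Step 6: x=[3.3614 9.7783 12.8623 19.9980] v=[-1.2813 2.4179 -2.7303 -0.4063]
Step 7: x=[3.3953 9.5496 13.1927 19.3625] v=[0.1356 -0.9150 1.3214 -2.5420]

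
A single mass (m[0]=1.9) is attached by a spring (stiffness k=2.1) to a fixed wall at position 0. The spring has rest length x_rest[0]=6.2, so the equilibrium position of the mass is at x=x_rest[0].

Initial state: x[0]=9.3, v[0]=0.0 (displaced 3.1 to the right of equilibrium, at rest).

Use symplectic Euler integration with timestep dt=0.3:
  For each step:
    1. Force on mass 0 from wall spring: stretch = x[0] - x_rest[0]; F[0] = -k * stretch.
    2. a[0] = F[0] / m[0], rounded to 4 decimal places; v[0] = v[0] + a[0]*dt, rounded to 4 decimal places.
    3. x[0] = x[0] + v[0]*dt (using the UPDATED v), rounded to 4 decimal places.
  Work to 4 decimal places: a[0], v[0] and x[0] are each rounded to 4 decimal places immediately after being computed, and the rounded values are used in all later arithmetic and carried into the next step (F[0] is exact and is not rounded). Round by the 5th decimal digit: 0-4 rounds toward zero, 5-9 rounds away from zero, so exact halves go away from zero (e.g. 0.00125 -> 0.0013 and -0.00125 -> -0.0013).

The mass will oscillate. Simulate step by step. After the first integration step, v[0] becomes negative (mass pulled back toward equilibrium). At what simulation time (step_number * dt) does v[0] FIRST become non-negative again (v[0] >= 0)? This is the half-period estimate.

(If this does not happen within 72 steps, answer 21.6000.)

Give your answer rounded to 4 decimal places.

Answer: 3.0000

Derivation:
Step 0: x=[9.3000] v=[0.0000]
Step 1: x=[8.9916] v=[-1.0279]
Step 2: x=[8.4055] v=[-1.9536]
Step 3: x=[7.6000] v=[-2.6849]
Step 4: x=[6.6553] v=[-3.1491]
Step 5: x=[5.6653] v=[-3.3001]
Step 6: x=[4.7285] v=[-3.1228]
Step 7: x=[3.9380] v=[-2.6349]
Step 8: x=[3.3725] v=[-1.8849]
Step 9: x=[3.0883] v=[-0.9474]
Step 10: x=[3.1136] v=[0.0844]
First v>=0 after going negative at step 10, time=3.0000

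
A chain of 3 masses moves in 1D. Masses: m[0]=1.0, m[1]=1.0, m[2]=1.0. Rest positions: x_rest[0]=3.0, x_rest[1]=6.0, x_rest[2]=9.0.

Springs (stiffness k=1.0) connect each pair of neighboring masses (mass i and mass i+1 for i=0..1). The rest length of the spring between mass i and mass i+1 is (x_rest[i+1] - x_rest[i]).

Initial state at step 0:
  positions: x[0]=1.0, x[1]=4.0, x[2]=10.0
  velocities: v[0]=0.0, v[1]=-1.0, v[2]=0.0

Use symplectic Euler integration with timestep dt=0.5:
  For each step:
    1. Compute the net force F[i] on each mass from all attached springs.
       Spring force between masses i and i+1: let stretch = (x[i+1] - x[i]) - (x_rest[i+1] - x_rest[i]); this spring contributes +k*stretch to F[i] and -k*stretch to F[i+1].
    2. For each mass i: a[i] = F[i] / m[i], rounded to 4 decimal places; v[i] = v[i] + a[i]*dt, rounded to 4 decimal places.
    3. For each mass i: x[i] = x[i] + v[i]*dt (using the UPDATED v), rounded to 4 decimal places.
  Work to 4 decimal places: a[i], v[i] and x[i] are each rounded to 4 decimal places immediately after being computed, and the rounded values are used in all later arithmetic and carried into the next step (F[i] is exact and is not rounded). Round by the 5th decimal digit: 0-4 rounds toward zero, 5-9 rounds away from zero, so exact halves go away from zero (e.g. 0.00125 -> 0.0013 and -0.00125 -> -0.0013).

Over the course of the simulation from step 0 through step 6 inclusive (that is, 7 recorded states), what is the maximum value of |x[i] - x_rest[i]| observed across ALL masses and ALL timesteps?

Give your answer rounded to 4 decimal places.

Step 0: x=[1.0000 4.0000 10.0000] v=[0.0000 -1.0000 0.0000]
Step 1: x=[1.0000 4.2500 9.2500] v=[0.0000 0.5000 -1.5000]
Step 2: x=[1.0625 4.9375 8.0000] v=[0.1250 1.3750 -2.5000]
Step 3: x=[1.3438 5.4219 6.7344] v=[0.5625 0.9688 -2.5313]
Step 4: x=[1.8946 5.2149 5.8906] v=[1.1016 -0.4140 -1.6876]
Step 5: x=[2.5255 4.3468 5.6279] v=[1.2618 -1.7363 -0.5255]
Step 6: x=[2.8618 3.3436 5.7949] v=[0.6725 -2.0064 0.3340]
Max displacement = 3.3721

Answer: 3.3721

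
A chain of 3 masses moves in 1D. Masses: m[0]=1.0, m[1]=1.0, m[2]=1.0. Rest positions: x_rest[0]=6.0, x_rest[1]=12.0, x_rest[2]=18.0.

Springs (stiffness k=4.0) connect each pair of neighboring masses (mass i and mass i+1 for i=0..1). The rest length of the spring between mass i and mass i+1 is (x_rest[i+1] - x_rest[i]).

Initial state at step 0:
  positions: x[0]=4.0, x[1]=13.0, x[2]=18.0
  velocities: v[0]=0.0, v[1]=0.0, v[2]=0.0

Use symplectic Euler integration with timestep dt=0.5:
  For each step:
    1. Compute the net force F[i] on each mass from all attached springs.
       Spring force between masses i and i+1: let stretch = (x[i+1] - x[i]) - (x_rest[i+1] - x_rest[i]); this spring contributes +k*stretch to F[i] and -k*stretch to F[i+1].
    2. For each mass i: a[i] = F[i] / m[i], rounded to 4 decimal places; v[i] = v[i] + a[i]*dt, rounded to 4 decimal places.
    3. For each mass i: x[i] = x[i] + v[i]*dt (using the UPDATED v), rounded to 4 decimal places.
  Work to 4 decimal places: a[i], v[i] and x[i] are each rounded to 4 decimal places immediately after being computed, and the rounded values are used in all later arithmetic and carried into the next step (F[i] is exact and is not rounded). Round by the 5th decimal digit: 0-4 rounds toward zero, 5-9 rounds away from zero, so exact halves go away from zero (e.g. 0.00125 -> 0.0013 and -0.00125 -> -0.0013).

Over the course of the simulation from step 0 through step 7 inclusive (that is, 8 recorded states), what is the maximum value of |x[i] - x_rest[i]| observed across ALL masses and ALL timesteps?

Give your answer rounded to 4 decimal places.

Answer: 3.0000

Derivation:
Step 0: x=[4.0000 13.0000 18.0000] v=[0.0000 0.0000 0.0000]
Step 1: x=[7.0000 9.0000 19.0000] v=[6.0000 -8.0000 2.0000]
Step 2: x=[6.0000 13.0000 16.0000] v=[-2.0000 8.0000 -6.0000]
Step 3: x=[6.0000 13.0000 16.0000] v=[0.0000 0.0000 0.0000]
Step 4: x=[7.0000 9.0000 19.0000] v=[2.0000 -8.0000 6.0000]
Step 5: x=[4.0000 13.0000 18.0000] v=[-6.0000 8.0000 -2.0000]
Step 6: x=[4.0000 13.0000 18.0000] v=[0.0000 0.0000 0.0000]
Step 7: x=[7.0000 9.0000 19.0000] v=[6.0000 -8.0000 2.0000]
Max displacement = 3.0000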